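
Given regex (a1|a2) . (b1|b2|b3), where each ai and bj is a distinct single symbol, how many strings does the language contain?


First group: 2 alternatives
Second group: 3 alternatives
Concatenation: each choice from group 1 pairs with each from group 2
Total = 2 x 3 = 6

6


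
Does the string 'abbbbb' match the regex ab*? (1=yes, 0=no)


Pattern: ab*
String: 'abbbbb'
Pattern requires: exactly one 'a' followed by zero or more 'b's
First char is 'a' -> OK
Rest 'bbbbb': all b's? Yes
Result: 1

1


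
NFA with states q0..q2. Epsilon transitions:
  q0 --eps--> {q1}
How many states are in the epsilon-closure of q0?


Starting from q0
Initialize closure = {q0}
Follow epsilon from q0 -> add q1
Final closure: {q0, q1}
Size = 2

2


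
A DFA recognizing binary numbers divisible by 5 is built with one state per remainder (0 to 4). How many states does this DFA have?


Divisibility by 5 is tracked via the remainder mod 5: 0, 1, ..., 4
The construction assigns one state to each remainder
Number of remainders = 5

5


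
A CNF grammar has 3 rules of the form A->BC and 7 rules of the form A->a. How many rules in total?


CNF allows two rule forms:
  A -> BC (binary): 3 rules
  A -> a (terminal): 7 rules
Total = 3 + 7 = 10

10


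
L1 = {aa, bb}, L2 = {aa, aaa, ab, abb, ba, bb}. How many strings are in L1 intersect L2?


L1 = {aa, bb}
L2 = {aa, aaa, ab, abb, ba, bb}
Checking each string in L1 against L2:
  'aa': in L2? Yes
  'bb': in L2? Yes
Intersection = {aa, bb}
|L1 ∩ L2| = 2

2


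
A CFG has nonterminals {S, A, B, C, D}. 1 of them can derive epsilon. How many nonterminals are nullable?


Nonterminals: {S, A, B, C, D}
A nonterminal is nullable if it can derive epsilon
Counting nullable nonterminals: 1
Total nullable = 1

1


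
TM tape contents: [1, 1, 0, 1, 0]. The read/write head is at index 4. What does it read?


Tape: [1, 1, 0, 1, 0]
Positions: 0 1 2 3 4
Values:    1 1 0 1 0
Head at position 4
tape[4] = 0

0


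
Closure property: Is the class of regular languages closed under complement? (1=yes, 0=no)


Regular languages are closed under all standard operations:
- Union: Yes (product construction)
- Intersection: Yes (product construction)
- Complement: Yes (swap accept/reject)
- Concatenation: Yes (NFA construction)
Operation: complement -> Closed

1


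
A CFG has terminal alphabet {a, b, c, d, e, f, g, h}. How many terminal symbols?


Terminal symbols: a, b, c, d, e, f, g, h
Counting each: a (#1), b (#2), c (#3), d (#4), e (#5), f (#6), g (#7), h (#8)
Total = 8

8


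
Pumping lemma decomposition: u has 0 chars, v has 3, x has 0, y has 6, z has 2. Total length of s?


|s| = |u| + |v| + |x| + |y| + |z|
= 0 + 3 + 0 + 6 + 2
= 3 + 0 + 8
= 3 + 8
= 11

11


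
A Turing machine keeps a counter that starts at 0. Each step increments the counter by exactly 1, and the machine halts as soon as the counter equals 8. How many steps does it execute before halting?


Counter starts at 0. Counting sequence:
  Step 1: counter = 1
  Step 2: counter = 2
  Step 3: counter = 3
  Step 4: counter = 4
  Step 5: counter = 5
  Step 6: counter = 6
  Step 7: counter = 7
  Step 8: counter = 8
Counter reached 8 -> halt
Total steps = 8

8


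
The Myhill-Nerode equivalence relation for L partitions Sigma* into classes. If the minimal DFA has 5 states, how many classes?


Myhill-Nerode theorem:
Number of equivalence classes = number of states in minimal DFA
Minimal DFA states = 5
Therefore equivalence classes = 5

5


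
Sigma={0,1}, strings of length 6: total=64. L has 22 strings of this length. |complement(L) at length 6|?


Alphabet: {0,1}
String length: 6
Total strings of length 6 = 2^6 = 64
Strings in L = 22
Complement = total - |L|
= 64 - 22
= 42

42


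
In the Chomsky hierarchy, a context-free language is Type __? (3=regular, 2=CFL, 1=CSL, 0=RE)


Chomsky hierarchy levels:
  Type 3: Regular (DFA/NFA/regex)
  Type 2: Context-free (PDA)
  Type 1: Context-sensitive
  Type 0: Recursively enumerable (TM)
'context-free' corresponds to Type 2

2


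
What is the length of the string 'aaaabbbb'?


String: 'aaaabbbb'
Counting characters:
  'a' appears 4 time(s)
  'b' appears 4 time(s)
Total length = 4 + 4 = 8

8


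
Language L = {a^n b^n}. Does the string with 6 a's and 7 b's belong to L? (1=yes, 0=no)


Language requires equal numbers of a's and b's
PDA pushes for each 'a', pops for each 'b'
Number of a's = 6
Number of b's = 7
6 != 7 -> Reject

0


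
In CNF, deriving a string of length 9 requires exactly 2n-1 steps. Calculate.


Chomsky Normal Form derivation:
String length n = 9
Each step either:
  - Splits a nonterminal into two (n-1 such steps)
  - Converts a nonterminal to terminal (n such steps)
Total = (n-1) + n = 2n - 1
= 2(9) - 1
= 18 - 1
= 17

17


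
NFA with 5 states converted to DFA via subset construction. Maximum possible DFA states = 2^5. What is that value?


NFA has 5 states
Subset construction: each DFA state = subset of NFA states
Maximum subsets = 2^5
2^5 = 32

32


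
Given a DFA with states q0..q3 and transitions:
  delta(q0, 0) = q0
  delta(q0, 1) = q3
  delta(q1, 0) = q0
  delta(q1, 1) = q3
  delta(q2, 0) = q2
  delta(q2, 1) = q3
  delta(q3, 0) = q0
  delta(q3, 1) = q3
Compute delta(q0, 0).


Looking up transition function:
delta(q0, 0) in the table
Row: q0, Column: 0
Result: q0

q0


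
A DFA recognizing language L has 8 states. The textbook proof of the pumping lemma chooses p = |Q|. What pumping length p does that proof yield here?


Pumping lemma for regular languages (standard proof):
Take p = |Q|, the number of DFA states.
Any string of length >= |Q| passes through |Q|+1 states while reading its first |Q| symbols,
so by pigeonhole some state repeats, giving the loop that can be pumped.
Here |Q| = 8
Therefore the proof uses p = 8

8


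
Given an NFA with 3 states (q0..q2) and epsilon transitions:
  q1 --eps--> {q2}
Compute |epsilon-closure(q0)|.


Starting from q0
Initialize closure = {q0}
q0 has no outgoing epsilon transitions -> nothing to add
Final closure: {q0}
Size = 1

1


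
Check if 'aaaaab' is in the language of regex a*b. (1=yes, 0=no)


Pattern: a*b
String: 'aaaaab'
Pattern requires: zero or more 'a's followed by exactly one 'b'
Found 5 leading 'a's
Remaining: 'b'
Remaining is exactly 'b' -> match
Result: 1

1


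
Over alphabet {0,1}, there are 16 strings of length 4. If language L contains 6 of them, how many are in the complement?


Alphabet: {0,1}
String length: 4
Total strings of length 4 = 2^4 = 16
Strings in L = 6
Complement = total - |L|
= 16 - 6
= 10

10


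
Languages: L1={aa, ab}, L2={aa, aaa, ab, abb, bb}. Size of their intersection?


L1 = {aa, ab}
L2 = {aa, aaa, ab, abb, bb}
Checking each string in L1 against L2:
  'aa': in L2? Yes
  'ab': in L2? Yes
Intersection = {aa, ab}
|L1 ∩ L2| = 2

2


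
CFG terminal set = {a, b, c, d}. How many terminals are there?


Terminal symbols: a, b, c, d
Counting each: a (#1), b (#2), c (#3), d (#4)
Total = 4

4


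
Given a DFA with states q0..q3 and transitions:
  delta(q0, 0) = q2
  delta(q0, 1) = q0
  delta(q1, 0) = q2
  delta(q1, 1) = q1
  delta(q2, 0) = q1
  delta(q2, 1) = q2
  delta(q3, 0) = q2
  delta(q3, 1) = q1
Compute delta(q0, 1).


Looking up transition function:
delta(q0, 1) in the table
Row: q0, Column: 1
Result: q0

q0


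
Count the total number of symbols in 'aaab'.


String: 'aaab'
Counting characters:
  'a' appears 3 time(s)
  'b' appears 1 time(s)
Total length = 3 + 1 = 4

4


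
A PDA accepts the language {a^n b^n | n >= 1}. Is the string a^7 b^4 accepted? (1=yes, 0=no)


Language requires equal numbers of a's and b's
PDA pushes for each 'a', pops for each 'b'
Number of a's = 7
Number of b's = 4
7 != 4 -> Reject

0


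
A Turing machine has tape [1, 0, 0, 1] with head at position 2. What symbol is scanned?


Tape: [1, 0, 0, 1]
Positions: 0 1 2 3
Values:    1 0 0 1
Head at position 2
tape[2] = 0

0


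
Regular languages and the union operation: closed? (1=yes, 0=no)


Regular languages are closed under all standard operations:
- Union: Yes (product construction)
- Intersection: Yes (product construction)
- Complement: Yes (swap accept/reject)
- Concatenation: Yes (NFA construction)
Operation: union -> Closed

1


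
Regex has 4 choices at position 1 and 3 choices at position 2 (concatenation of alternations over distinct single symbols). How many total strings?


First group: 4 alternatives
Second group: 3 alternatives
Concatenation: each choice from group 1 pairs with each from group 2
Total = 4 x 3 = 12

12


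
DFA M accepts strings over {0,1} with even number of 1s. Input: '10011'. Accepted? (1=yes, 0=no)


DFA has 2 states: q_even (start, accept=yes) and q_odd
Processing string '10011' character by character:
  Position 0: read '1', 1-count=1 -> q_odd
  Position 1: read '0', 1-count=1 -> q_odd (no change)
  Position 2: read '0', 1-count=1 -> q_odd (no change)
  Position 3: read '1', 1-count=2 -> q_even
  Position 4: read '1', 1-count=3 -> q_odd
Final state: q_odd, total 1s = 3 (odd); the DFA requires an even count -> reject

0


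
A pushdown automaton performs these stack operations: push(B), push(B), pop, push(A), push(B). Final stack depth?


Tracing stack operations:
  push(B) -> stack = [B], depth=1
  push(B) -> stack = [B,B], depth=2
  pop -> removed B, stack = [B], depth=1
  push(A) -> stack = [B,A], depth=2
  push(B) -> stack = [B,A,B], depth=3
Final depth = 3

3


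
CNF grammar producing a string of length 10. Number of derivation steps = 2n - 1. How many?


Chomsky Normal Form derivation:
String length n = 10
Each step either:
  - Splits a nonterminal into two (n-1 such steps)
  - Converts a nonterminal to terminal (n such steps)
Total = (n-1) + n = 2n - 1
= 2(10) - 1
= 20 - 1
= 19

19


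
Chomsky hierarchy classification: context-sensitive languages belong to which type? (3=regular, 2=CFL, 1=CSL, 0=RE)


Chomsky hierarchy levels:
  Type 3: Regular (DFA/NFA/regex)
  Type 2: Context-free (PDA)
  Type 1: Context-sensitive
  Type 0: Recursively enumerable (TM)
'context-sensitive' corresponds to Type 1

1


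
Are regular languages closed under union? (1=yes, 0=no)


Regular languages are closed under:
- Union (DFA product construction)
- Intersection (DFA product construction)
- Complement (swap accept/reject states)
- Concatenation (NFA construction)
- Kleene star (NFA construction)
union is in this list
Therefore: closed

1


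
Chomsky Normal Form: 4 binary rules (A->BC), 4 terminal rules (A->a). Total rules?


CNF allows two rule forms:
  A -> BC (binary): 4 rules
  A -> a (terminal): 4 rules
Total = 4 + 4 = 8

8


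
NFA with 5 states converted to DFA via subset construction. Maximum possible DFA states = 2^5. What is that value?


NFA has 5 states
Subset construction: each DFA state = subset of NFA states
Maximum subsets = 2^5
2^5 = 32

32


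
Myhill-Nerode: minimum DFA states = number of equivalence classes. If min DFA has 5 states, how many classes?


Myhill-Nerode theorem:
Number of equivalence classes = number of states in minimal DFA
Minimal DFA states = 5
Therefore equivalence classes = 5

5


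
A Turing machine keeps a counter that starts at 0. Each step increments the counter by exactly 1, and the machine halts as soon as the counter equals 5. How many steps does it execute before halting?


Counter starts at 0. Counting sequence:
  Step 1: counter = 1
  Step 2: counter = 2
  Step 3: counter = 3
  Step 4: counter = 4
  Step 5: counter = 5
Counter reached 5 -> halt
Total steps = 5

5


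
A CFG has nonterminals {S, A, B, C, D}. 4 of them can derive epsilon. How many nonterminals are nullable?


Nonterminals: {S, A, B, C, D}
A nonterminal is nullable if it can derive epsilon
Counting nullable nonterminals: 4
Total nullable = 4

4


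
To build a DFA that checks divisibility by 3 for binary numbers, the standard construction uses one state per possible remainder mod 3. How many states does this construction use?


Divisibility by 3 is tracked via the remainder mod 3: 0, 1, ..., 2
The construction assigns one state to each remainder
Number of remainders = 3

3


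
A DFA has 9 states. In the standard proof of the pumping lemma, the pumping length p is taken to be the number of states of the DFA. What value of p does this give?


Pumping lemma for regular languages (standard proof):
Take p = |Q|, the number of DFA states.
Any string of length >= |Q| passes through |Q|+1 states while reading its first |Q| symbols,
so by pigeonhole some state repeats, giving the loop that can be pumped.
Here |Q| = 9
Therefore the proof uses p = 9

9


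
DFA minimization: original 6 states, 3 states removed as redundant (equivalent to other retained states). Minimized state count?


Original DFA: 6 states
Redundant states removed: 3
Minimized states = original - removed
= 6 - 3
= 3

3


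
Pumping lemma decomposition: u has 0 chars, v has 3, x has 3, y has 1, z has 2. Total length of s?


|s| = |u| + |v| + |x| + |y| + |z|
= 0 + 3 + 3 + 1 + 2
= 3 + 3 + 3
= 6 + 3
= 9

9


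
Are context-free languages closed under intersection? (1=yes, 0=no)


CFL closure properties:
  Closed under: union, concatenation, Kleene star
  NOT closed under: intersection, complement
Operation 'intersection' is in not-closed list -> No (not closed)

0


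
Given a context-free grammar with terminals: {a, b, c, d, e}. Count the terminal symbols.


Terminal symbols: a, b, c, d, e
Counting each: a (#1), b (#2), c (#3), d (#4), e (#5)
Total = 5

5


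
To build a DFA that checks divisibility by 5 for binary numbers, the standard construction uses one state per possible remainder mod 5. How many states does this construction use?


Divisibility by 5 is tracked via the remainder mod 5: 0, 1, ..., 4
The construction assigns one state to each remainder
Number of remainders = 5

5


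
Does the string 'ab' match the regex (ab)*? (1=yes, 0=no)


Pattern: (ab)*
String: 'ab'
Pattern requires: zero or more repetitions of 'ab'
Pairs: ['ab']
All pairs are 'ab'? Yes
Result: 1

1


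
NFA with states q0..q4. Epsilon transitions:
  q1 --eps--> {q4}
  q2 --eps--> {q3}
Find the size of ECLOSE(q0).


Starting from q0
Initialize closure = {q0}
q0 has no outgoing epsilon transitions -> nothing to add
Final closure: {q0}
Size = 1

1


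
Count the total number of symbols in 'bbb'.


String: 'bbb'
Counting characters:
  'b' appears 3 time(s)
Total length = 0 + 3 = 3

3


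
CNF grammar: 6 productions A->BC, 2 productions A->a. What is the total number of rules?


CNF allows two rule forms:
  A -> BC (binary): 6 rules
  A -> a (terminal): 2 rules
Total = 6 + 2 = 8

8


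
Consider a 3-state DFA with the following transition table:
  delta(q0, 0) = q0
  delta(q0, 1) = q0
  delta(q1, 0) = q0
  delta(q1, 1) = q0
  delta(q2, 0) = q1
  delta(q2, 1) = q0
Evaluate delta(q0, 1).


Looking up transition function:
delta(q0, 1) in the table
Row: q0, Column: 1
Result: q0

q0


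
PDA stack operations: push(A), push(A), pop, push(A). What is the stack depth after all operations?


Tracing stack operations:
  push(A) -> stack = [A], depth=1
  push(A) -> stack = [A,A], depth=2
  pop -> removed A, stack = [A], depth=1
  push(A) -> stack = [A,A], depth=2
Final depth = 2

2


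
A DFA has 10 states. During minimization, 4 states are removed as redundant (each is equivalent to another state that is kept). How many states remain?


Original DFA: 10 states
Redundant states removed: 4
Minimized states = original - removed
= 10 - 4
= 6

6


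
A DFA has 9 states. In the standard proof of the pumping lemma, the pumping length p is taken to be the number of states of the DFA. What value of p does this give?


Pumping lemma for regular languages (standard proof):
Take p = |Q|, the number of DFA states.
Any string of length >= |Q| passes through |Q|+1 states while reading its first |Q| symbols,
so by pigeonhole some state repeats, giving the loop that can be pumped.
Here |Q| = 9
Therefore the proof uses p = 9

9


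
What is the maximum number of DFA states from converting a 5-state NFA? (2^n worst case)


NFA has 5 states
Subset construction: each DFA state = subset of NFA states
Maximum subsets = 2^5
2^5 = 32

32


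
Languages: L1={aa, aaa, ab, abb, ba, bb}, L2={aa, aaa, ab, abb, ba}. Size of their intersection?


L1 = {aa, aaa, ab, abb, ba, bb}
L2 = {aa, aaa, ab, abb, ba}
Checking each string in L1 against L2:
  'aa': in L2? Yes
  'aaa': in L2? Yes
  'ab': in L2? Yes
  'abb': in L2? Yes
  'ba': in L2? Yes
  'bb': in L2? No
Intersection = {aa, aaa, ab, abb, ba}
|L1 ∩ L2| = 5

5


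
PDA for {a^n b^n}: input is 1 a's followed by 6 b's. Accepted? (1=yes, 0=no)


Language requires equal numbers of a's and b's
PDA pushes for each 'a', pops for each 'b'
Number of a's = 1
Number of b's = 6
1 != 6 -> Reject

0


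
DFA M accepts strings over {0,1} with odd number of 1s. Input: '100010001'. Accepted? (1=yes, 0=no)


DFA has 2 states: q_even (start, accept=no) and q_odd
Processing string '100010001' character by character:
  Position 0: read '1', 1-count=1 -> q_odd
  Position 1: read '0', 1-count=1 -> q_odd (no change)
  Position 2: read '0', 1-count=1 -> q_odd (no change)
  Position 3: read '0', 1-count=1 -> q_odd (no change)
  Position 4: read '1', 1-count=2 -> q_even
  Position 5: read '0', 1-count=2 -> q_even (no change)
  Position 6: read '0', 1-count=2 -> q_even (no change)
  Position 7: read '0', 1-count=2 -> q_even (no change)
  Position 8: read '1', 1-count=3 -> q_odd
Final state: q_odd, total 1s = 3 (odd); the DFA requires an odd count -> accept

1


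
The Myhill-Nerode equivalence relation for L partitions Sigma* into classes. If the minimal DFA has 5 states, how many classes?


Myhill-Nerode theorem:
Number of equivalence classes = number of states in minimal DFA
Minimal DFA states = 5
Therefore equivalence classes = 5

5


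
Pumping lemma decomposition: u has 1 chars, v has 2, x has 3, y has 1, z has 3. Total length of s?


|s| = |u| + |v| + |x| + |y| + |z|
= 1 + 2 + 3 + 1 + 3
= 3 + 3 + 4
= 6 + 4
= 10

10


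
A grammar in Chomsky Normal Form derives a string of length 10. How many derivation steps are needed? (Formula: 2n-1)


Chomsky Normal Form derivation:
String length n = 10
Each step either:
  - Splits a nonterminal into two (n-1 such steps)
  - Converts a nonterminal to terminal (n such steps)
Total = (n-1) + n = 2n - 1
= 2(10) - 1
= 20 - 1
= 19

19


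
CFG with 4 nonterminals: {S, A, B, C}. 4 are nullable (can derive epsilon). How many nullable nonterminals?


Nonterminals: {S, A, B, C}
A nonterminal is nullable if it can derive epsilon
Counting nullable nonterminals: 4
Total nullable = 4

4


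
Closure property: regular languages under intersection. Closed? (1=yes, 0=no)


Regular languages are closed under:
- Union (DFA product construction)
- Intersection (DFA product construction)
- Complement (swap accept/reject states)
- Concatenation (NFA construction)
- Kleene star (NFA construction)
intersection is in this list
Therefore: closed

1


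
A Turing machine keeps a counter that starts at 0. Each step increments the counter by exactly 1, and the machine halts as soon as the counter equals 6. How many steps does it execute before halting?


Counter starts at 0. Counting sequence:
  Step 1: counter = 1
  Step 2: counter = 2
  Step 3: counter = 3
  Step 4: counter = 4
  Step 5: counter = 5
  Step 6: counter = 6
Counter reached 6 -> halt
Total steps = 6

6


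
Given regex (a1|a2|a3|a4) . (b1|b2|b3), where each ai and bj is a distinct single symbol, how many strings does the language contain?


First group: 4 alternatives
Second group: 3 alternatives
Concatenation: each choice from group 1 pairs with each from group 2
Total = 4 x 3 = 12

12


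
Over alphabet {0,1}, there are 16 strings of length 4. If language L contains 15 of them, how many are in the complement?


Alphabet: {0,1}
String length: 4
Total strings of length 4 = 2^4 = 16
Strings in L = 15
Complement = total - |L|
= 16 - 15
= 1

1


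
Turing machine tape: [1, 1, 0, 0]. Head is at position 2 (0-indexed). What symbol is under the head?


Tape: [1, 1, 0, 0]
Positions: 0 1 2 3
Values:    1 1 0 0
Head at position 2
tape[2] = 0

0


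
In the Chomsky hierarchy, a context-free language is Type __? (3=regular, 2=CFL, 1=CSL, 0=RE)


Chomsky hierarchy levels:
  Type 3: Regular (DFA/NFA/regex)
  Type 2: Context-free (PDA)
  Type 1: Context-sensitive
  Type 0: Recursively enumerable (TM)
'context-free' corresponds to Type 2

2


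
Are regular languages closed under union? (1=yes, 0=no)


Regular languages are closed under all standard operations:
- Union: Yes (product construction)
- Intersection: Yes (product construction)
- Complement: Yes (swap accept/reject)
- Concatenation: Yes (NFA construction)
Operation: union -> Closed

1


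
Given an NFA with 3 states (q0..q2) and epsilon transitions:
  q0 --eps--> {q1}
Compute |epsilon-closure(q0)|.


Starting from q0
Initialize closure = {q0}
Follow epsilon from q0 -> add q1
Final closure: {q0, q1}
Size = 2

2


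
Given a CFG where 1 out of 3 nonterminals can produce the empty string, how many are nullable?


Nonterminals: {S, A, B}
A nonterminal is nullable if it can derive epsilon
Counting nullable nonterminals: 1
Total nullable = 1

1


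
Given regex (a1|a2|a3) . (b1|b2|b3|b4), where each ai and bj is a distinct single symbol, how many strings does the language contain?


First group: 3 alternatives
Second group: 4 alternatives
Concatenation: each choice from group 1 pairs with each from group 2
Total = 3 x 4 = 12

12


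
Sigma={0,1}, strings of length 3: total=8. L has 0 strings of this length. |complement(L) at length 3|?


Alphabet: {0,1}
String length: 3
Total strings of length 3 = 2^3 = 8
Strings in L = 0
Complement = total - |L|
= 8 - 0
= 8

8


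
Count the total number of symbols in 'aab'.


String: 'aab'
Counting characters:
  'a' appears 2 time(s)
  'b' appears 1 time(s)
Total length = 2 + 1 = 3

3


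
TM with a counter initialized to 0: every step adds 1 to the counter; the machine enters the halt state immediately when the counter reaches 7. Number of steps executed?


Counter starts at 0. Counting sequence:
  Step 1: counter = 1
  Step 2: counter = 2
  Step 3: counter = 3
  Step 4: counter = 4
  Step 5: counter = 5
  Step 6: counter = 6
  Step 7: counter = 7
Counter reached 7 -> halt
Total steps = 7

7


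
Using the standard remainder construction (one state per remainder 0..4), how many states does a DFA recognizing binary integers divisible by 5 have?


Divisibility by 5 is tracked via the remainder mod 5: 0, 1, ..., 4
The construction assigns one state to each remainder
Number of remainders = 5

5


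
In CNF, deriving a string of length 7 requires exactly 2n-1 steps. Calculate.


Chomsky Normal Form derivation:
String length n = 7
Each step either:
  - Splits a nonterminal into two (n-1 such steps)
  - Converts a nonterminal to terminal (n such steps)
Total = (n-1) + n = 2n - 1
= 2(7) - 1
= 14 - 1
= 13

13


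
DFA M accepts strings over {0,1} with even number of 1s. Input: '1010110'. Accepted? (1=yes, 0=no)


DFA has 2 states: q_even (start, accept=yes) and q_odd
Processing string '1010110' character by character:
  Position 0: read '1', 1-count=1 -> q_odd
  Position 1: read '0', 1-count=1 -> q_odd (no change)
  Position 2: read '1', 1-count=2 -> q_even
  Position 3: read '0', 1-count=2 -> q_even (no change)
  Position 4: read '1', 1-count=3 -> q_odd
  Position 5: read '1', 1-count=4 -> q_even
  Position 6: read '0', 1-count=4 -> q_even (no change)
Final state: q_even, total 1s = 4 (even); the DFA requires an even count -> accept

1


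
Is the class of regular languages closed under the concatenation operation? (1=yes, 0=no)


Regular languages are closed under:
- Union (DFA product construction)
- Intersection (DFA product construction)
- Complement (swap accept/reject states)
- Concatenation (NFA construction)
- Kleene star (NFA construction)
concatenation is in this list
Therefore: closed

1


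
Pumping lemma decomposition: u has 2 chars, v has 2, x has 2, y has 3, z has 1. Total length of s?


|s| = |u| + |v| + |x| + |y| + |z|
= 2 + 2 + 2 + 3 + 1
= 4 + 2 + 4
= 6 + 4
= 10

10


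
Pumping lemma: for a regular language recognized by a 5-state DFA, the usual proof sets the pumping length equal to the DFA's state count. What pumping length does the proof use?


Pumping lemma for regular languages (standard proof):
Take p = |Q|, the number of DFA states.
Any string of length >= |Q| passes through |Q|+1 states while reading its first |Q| symbols,
so by pigeonhole some state repeats, giving the loop that can be pumped.
Here |Q| = 5
Therefore the proof uses p = 5

5


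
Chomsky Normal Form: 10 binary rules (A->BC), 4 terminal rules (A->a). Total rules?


CNF allows two rule forms:
  A -> BC (binary): 10 rules
  A -> a (terminal): 4 rules
Total = 10 + 4 = 14

14


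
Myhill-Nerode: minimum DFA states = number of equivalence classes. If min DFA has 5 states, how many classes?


Myhill-Nerode theorem:
Number of equivalence classes = number of states in minimal DFA
Minimal DFA states = 5
Therefore equivalence classes = 5

5


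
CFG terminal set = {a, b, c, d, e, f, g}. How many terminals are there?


Terminal symbols: a, b, c, d, e, f, g
Counting each: a (#1), b (#2), c (#3), d (#4), e (#5), f (#6), g (#7)
Total = 7

7


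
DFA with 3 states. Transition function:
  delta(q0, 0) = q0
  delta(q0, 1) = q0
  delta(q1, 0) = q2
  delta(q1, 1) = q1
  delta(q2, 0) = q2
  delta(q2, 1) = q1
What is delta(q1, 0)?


Looking up transition function:
delta(q1, 0) in the table
Row: q1, Column: 0
Result: q2

q2


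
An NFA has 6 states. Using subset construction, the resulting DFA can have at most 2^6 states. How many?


NFA has 6 states
Subset construction: each DFA state = subset of NFA states
Maximum subsets = 2^6
2^6 = 64

64


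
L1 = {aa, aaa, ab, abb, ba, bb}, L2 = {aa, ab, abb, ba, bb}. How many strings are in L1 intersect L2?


L1 = {aa, aaa, ab, abb, ba, bb}
L2 = {aa, ab, abb, ba, bb}
Checking each string in L1 against L2:
  'aa': in L2? Yes
  'aaa': in L2? No
  'ab': in L2? Yes
  'abb': in L2? Yes
  'ba': in L2? Yes
  'bb': in L2? Yes
Intersection = {aa, ab, abb, ba, bb}
|L1 ∩ L2| = 5

5


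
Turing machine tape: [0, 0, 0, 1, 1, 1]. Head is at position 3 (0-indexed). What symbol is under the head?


Tape: [0, 0, 0, 1, 1, 1]
Positions: 0 1 2 3 4 5
Values:    0 0 0 1 1 1
Head at position 3
tape[3] = 1

1


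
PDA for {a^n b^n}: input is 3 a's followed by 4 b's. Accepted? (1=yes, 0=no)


Language requires equal numbers of a's and b's
PDA pushes for each 'a', pops for each 'b'
Number of a's = 3
Number of b's = 4
3 != 4 -> Reject

0


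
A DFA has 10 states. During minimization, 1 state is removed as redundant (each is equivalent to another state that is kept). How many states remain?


Original DFA: 10 states
Redundant states removed: 1
Minimized states = original - removed
= 10 - 1
= 9

9


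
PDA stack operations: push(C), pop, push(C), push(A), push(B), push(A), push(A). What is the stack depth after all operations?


Tracing stack operations:
  push(C) -> stack = [C], depth=1
  pop -> removed C, stack = [], depth=0
  push(C) -> stack = [C], depth=1
  push(A) -> stack = [C,A], depth=2
  push(B) -> stack = [C,A,B], depth=3
  push(A) -> stack = [C,A,B,A], depth=4
  push(A) -> stack = [C,A,B,A,A], depth=5
Final depth = 5

5


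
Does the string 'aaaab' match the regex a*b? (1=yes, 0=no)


Pattern: a*b
String: 'aaaab'
Pattern requires: zero or more 'a's followed by exactly one 'b'
Found 4 leading 'a's
Remaining: 'b'
Remaining is exactly 'b' -> match
Result: 1

1


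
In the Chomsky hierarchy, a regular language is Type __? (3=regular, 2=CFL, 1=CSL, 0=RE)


Chomsky hierarchy levels:
  Type 3: Regular (DFA/NFA/regex)
  Type 2: Context-free (PDA)
  Type 1: Context-sensitive
  Type 0: Recursively enumerable (TM)
'regular' corresponds to Type 3

3


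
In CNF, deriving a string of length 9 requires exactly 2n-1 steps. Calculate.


Chomsky Normal Form derivation:
String length n = 9
Each step either:
  - Splits a nonterminal into two (n-1 such steps)
  - Converts a nonterminal to terminal (n such steps)
Total = (n-1) + n = 2n - 1
= 2(9) - 1
= 18 - 1
= 17

17


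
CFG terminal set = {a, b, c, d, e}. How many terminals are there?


Terminal symbols: a, b, c, d, e
Counting each: a (#1), b (#2), c (#3), d (#4), e (#5)
Total = 5

5


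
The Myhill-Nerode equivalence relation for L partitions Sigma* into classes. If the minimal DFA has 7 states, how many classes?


Myhill-Nerode theorem:
Number of equivalence classes = number of states in minimal DFA
Minimal DFA states = 7
Therefore equivalence classes = 7

7


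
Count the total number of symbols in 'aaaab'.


String: 'aaaab'
Counting characters:
  'a' appears 4 time(s)
  'b' appears 1 time(s)
Total length = 4 + 1 = 5

5


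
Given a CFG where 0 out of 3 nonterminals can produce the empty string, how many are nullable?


Nonterminals: {S, A, B}
A nonterminal is nullable if it can derive epsilon
Counting nullable nonterminals: 0
Total nullable = 0

0


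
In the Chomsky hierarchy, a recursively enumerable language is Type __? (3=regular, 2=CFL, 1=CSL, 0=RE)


Chomsky hierarchy levels:
  Type 3: Regular (DFA/NFA/regex)
  Type 2: Context-free (PDA)
  Type 1: Context-sensitive
  Type 0: Recursively enumerable (TM)
'recursively enumerable' corresponds to Type 0

0


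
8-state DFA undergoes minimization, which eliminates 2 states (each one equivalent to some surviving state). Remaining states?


Original DFA: 8 states
Redundant states removed: 2
Minimized states = original - removed
= 8 - 2
= 6

6


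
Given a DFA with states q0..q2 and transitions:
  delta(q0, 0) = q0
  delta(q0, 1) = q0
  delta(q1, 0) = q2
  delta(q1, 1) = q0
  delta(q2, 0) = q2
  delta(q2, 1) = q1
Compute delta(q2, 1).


Looking up transition function:
delta(q2, 1) in the table
Row: q2, Column: 1
Result: q1

q1


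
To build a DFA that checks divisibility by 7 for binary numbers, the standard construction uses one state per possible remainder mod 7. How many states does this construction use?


Divisibility by 7 is tracked via the remainder mod 7: 0, 1, ..., 6
The construction assigns one state to each remainder
Number of remainders = 7

7


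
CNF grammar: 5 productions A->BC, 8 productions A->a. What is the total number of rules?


CNF allows two rule forms:
  A -> BC (binary): 5 rules
  A -> a (terminal): 8 rules
Total = 5 + 8 = 13

13


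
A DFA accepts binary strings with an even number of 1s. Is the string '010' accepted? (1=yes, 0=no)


DFA has 2 states: q_even (start, accept=yes) and q_odd
Processing string '010' character by character:
  Position 0: read '0', 1-count=0 -> q_even (no change)
  Position 1: read '1', 1-count=1 -> q_odd
  Position 2: read '0', 1-count=1 -> q_odd (no change)
Final state: q_odd, total 1s = 1 (odd); the DFA requires an even count -> reject

0


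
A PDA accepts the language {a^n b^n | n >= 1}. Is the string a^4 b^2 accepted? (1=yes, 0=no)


Language requires equal numbers of a's and b's
PDA pushes for each 'a', pops for each 'b'
Number of a's = 4
Number of b's = 2
4 != 2 -> Reject

0


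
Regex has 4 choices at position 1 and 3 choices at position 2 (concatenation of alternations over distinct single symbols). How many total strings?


First group: 4 alternatives
Second group: 3 alternatives
Concatenation: each choice from group 1 pairs with each from group 2
Total = 4 x 3 = 12

12


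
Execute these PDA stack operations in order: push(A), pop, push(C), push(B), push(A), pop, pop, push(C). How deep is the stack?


Tracing stack operations:
  push(A) -> stack = [A], depth=1
  pop -> removed A, stack = [], depth=0
  push(C) -> stack = [C], depth=1
  push(B) -> stack = [C,B], depth=2
  push(A) -> stack = [C,B,A], depth=3
  pop -> removed A, stack = [C,B], depth=2
  pop -> removed B, stack = [C], depth=1
  push(C) -> stack = [C,C], depth=2
Final depth = 2

2


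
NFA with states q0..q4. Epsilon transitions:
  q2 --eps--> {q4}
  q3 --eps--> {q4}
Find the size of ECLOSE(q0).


Starting from q0
Initialize closure = {q0}
q0 has no outgoing epsilon transitions -> nothing to add
Final closure: {q0}
Size = 1

1


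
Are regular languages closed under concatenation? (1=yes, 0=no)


Regular languages are closed under:
- Union (DFA product construction)
- Intersection (DFA product construction)
- Complement (swap accept/reject states)
- Concatenation (NFA construction)
- Kleene star (NFA construction)
concatenation is in this list
Therefore: closed

1


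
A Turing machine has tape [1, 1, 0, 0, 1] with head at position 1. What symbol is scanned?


Tape: [1, 1, 0, 0, 1]
Positions: 0 1 2 3 4
Values:    1 1 0 0 1
Head at position 1
tape[1] = 1

1


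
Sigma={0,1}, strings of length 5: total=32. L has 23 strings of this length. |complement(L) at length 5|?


Alphabet: {0,1}
String length: 5
Total strings of length 5 = 2^5 = 32
Strings in L = 23
Complement = total - |L|
= 32 - 23
= 9

9


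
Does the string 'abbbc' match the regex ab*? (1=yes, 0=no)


Pattern: ab*
String: 'abbbc'
Pattern requires: exactly one 'a' followed by zero or more 'b's
First char is 'a' -> OK
Rest 'bbbc': all b's? No
Result: 0

0


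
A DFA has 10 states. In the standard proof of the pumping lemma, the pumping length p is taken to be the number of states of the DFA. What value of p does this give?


Pumping lemma for regular languages (standard proof):
Take p = |Q|, the number of DFA states.
Any string of length >= |Q| passes through |Q|+1 states while reading its first |Q| symbols,
so by pigeonhole some state repeats, giving the loop that can be pumped.
Here |Q| = 10
Therefore the proof uses p = 10

10


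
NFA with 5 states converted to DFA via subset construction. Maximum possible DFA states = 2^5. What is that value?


NFA has 5 states
Subset construction: each DFA state = subset of NFA states
Maximum subsets = 2^5
2^5 = 32

32


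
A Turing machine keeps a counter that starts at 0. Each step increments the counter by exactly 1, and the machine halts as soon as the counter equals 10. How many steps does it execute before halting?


Counter starts at 0. Counting sequence:
  Step 1: counter = 1
  Step 2: counter = 2
  Step 3: counter = 3
  Step 4: counter = 4
  Step 5: counter = 5
  Step 6: counter = 6
  ...
  Step 10: counter = 10
Counter reached 10 -> halt
Total steps = 10

10


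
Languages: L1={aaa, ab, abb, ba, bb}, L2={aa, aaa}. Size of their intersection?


L1 = {aaa, ab, abb, ba, bb}
L2 = {aa, aaa}
Checking each string in L1 against L2:
  'aaa': in L2? Yes
  'ab': in L2? No
  'abb': in L2? No
  'ba': in L2? No
  'bb': in L2? No
Intersection = {aaa}
|L1 ∩ L2| = 1

1


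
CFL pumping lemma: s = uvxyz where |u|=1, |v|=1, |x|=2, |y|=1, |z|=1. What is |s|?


|s| = |u| + |v| + |x| + |y| + |z|
= 1 + 1 + 2 + 1 + 1
= 2 + 2 + 2
= 4 + 2
= 6

6


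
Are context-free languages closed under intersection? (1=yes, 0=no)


CFL closure properties:
  Closed under: union, concatenation, Kleene star
  NOT closed under: intersection, complement
Operation 'intersection' is in not-closed list -> No (not closed)

0


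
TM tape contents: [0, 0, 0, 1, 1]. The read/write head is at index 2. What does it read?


Tape: [0, 0, 0, 1, 1]
Positions: 0 1 2 3 4
Values:    0 0 0 1 1
Head at position 2
tape[2] = 0

0


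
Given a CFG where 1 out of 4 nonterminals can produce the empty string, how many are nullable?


Nonterminals: {S, A, B, C}
A nonterminal is nullable if it can derive epsilon
Counting nullable nonterminals: 1
Total nullable = 1

1


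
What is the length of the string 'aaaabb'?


String: 'aaaabb'
Counting characters:
  'a' appears 4 time(s)
  'b' appears 2 time(s)
Total length = 4 + 2 = 6

6


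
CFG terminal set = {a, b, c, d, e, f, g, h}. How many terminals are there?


Terminal symbols: a, b, c, d, e, f, g, h
Counting each: a (#1), b (#2), c (#3), d (#4), e (#5), f (#6), g (#7), h (#8)
Total = 8

8


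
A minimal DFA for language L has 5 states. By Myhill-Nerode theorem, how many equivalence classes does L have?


Myhill-Nerode theorem:
Number of equivalence classes = number of states in minimal DFA
Minimal DFA states = 5
Therefore equivalence classes = 5

5


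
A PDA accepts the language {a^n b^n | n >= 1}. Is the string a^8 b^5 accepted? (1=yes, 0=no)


Language requires equal numbers of a's and b's
PDA pushes for each 'a', pops for each 'b'
Number of a's = 8
Number of b's = 5
8 != 5 -> Reject

0


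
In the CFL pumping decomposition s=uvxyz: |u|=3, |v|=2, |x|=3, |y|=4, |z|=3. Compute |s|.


|s| = |u| + |v| + |x| + |y| + |z|
= 3 + 2 + 3 + 4 + 3
= 5 + 3 + 7
= 8 + 7
= 15

15


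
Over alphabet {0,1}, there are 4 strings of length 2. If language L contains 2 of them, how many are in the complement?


Alphabet: {0,1}
String length: 2
Total strings of length 2 = 2^2 = 4
Strings in L = 2
Complement = total - |L|
= 4 - 2
= 2

2


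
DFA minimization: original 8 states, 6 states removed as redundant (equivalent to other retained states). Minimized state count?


Original DFA: 8 states
Redundant states removed: 6
Minimized states = original - removed
= 8 - 6
= 2

2


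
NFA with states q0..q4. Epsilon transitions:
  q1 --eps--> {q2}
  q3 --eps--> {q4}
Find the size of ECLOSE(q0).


Starting from q0
Initialize closure = {q0}
q0 has no outgoing epsilon transitions -> nothing to add
Final closure: {q0}
Size = 1

1


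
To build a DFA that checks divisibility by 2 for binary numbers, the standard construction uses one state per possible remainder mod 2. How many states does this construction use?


Divisibility by 2 is tracked via the remainder mod 2: 0, 1, ..., 1
The construction assigns one state to each remainder
Number of remainders = 2

2


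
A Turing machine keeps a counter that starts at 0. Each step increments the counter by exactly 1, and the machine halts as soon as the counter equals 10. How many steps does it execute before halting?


Counter starts at 0. Counting sequence:
  Step 1: counter = 1
  Step 2: counter = 2
  Step 3: counter = 3
  Step 4: counter = 4
  Step 5: counter = 5
  Step 6: counter = 6
  ...
  Step 10: counter = 10
Counter reached 10 -> halt
Total steps = 10

10


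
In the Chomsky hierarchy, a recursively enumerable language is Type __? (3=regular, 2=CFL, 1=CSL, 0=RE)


Chomsky hierarchy levels:
  Type 3: Regular (DFA/NFA/regex)
  Type 2: Context-free (PDA)
  Type 1: Context-sensitive
  Type 0: Recursively enumerable (TM)
'recursively enumerable' corresponds to Type 0

0


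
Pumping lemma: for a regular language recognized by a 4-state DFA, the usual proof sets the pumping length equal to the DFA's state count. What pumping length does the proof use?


Pumping lemma for regular languages (standard proof):
Take p = |Q|, the number of DFA states.
Any string of length >= |Q| passes through |Q|+1 states while reading its first |Q| symbols,
so by pigeonhole some state repeats, giving the loop that can be pumped.
Here |Q| = 4
Therefore the proof uses p = 4

4


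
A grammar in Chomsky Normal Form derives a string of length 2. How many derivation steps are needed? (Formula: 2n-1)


Chomsky Normal Form derivation:
String length n = 2
Each step either:
  - Splits a nonterminal into two (n-1 such steps)
  - Converts a nonterminal to terminal (n such steps)
Total = (n-1) + n = 2n - 1
= 2(2) - 1
= 4 - 1
= 3

3


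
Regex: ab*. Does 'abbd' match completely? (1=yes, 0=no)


Pattern: ab*
String: 'abbd'
Pattern requires: exactly one 'a' followed by zero or more 'b's
First char is 'a' -> OK
Rest 'bbd': all b's? No
Result: 0

0
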